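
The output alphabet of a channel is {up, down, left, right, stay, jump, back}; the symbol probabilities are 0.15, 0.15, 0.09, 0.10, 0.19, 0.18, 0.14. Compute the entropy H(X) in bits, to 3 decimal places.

2.764 bits

H = −Σ pᵢ log₂ pᵢ.
−0.15·log₂(0.15) = 0.4105
−0.15·log₂(0.15) = 0.4105
−0.09·log₂(0.09) = 0.3127
−0.10·log₂(0.10) = 0.3322
−0.19·log₂(0.19) = 0.4552
−0.18·log₂(0.18) = 0.4453
−0.14·log₂(0.14) = 0.3971
Sum ≈ 2.7636 → 2.764 bits.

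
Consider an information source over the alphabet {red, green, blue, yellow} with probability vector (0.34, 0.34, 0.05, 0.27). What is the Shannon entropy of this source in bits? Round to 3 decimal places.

1.784 bits

H = −Σ pᵢ log₂ pᵢ.
−0.34·log₂(0.34) = 0.5292
−0.34·log₂(0.34) = 0.5292
−0.05·log₂(0.05) = 0.2161
−0.27·log₂(0.27) = 0.5100
Sum ≈ 1.7845 → 1.784 bits.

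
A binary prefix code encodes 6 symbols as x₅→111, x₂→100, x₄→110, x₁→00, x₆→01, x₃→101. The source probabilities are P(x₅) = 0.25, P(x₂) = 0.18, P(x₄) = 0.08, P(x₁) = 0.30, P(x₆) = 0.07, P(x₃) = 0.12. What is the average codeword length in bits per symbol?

L̄ = Σ pᵢ·ℓᵢ = 0.25·3 + 0.18·3 + 0.08·3 + 0.30·2 + 0.07·2 + 0.12·3 = 2.63 bits/symbol.

2.63 bits/symbol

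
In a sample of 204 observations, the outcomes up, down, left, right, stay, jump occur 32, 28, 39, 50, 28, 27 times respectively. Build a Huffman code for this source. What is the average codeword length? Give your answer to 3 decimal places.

2.564 bits/symbol

Probabilities are the counts divided by 204.
Repeatedly combine the two least-probable nodes; the expected code length is the sum of the merged weights.
merge 9/68 + 7/51 → 55/204
merge 7/51 + 8/51 → 5/17
merge 13/68 + 25/102 → 89/204
merge 55/204 + 5/17 → 115/204
merge 89/204 + 115/204 → 1
L = 55/204 + 5/17 + 89/204 + 115/204 + 1 = 523/204 ≈ 2.564 bits/symbol.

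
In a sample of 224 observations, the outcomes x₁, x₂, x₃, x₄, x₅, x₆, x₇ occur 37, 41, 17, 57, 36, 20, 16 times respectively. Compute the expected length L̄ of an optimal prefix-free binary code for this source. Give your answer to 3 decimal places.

Probabilities are the counts divided by 224.
Repeatedly combine the two least-probable nodes; the expected code length is the sum of the merged weights.
merge 1/14 + 17/224 → 33/224
merge 5/56 + 33/224 → 53/224
merge 9/56 + 37/224 → 73/224
merge 41/224 + 53/224 → 47/112
merge 57/224 + 73/224 → 65/112
merge 47/112 + 65/112 → 1
L = 33/224 + 53/224 + 73/224 + 47/112 + 65/112 + 1 = 607/224 ≈ 2.710 bits/symbol.

2.710 bits/symbol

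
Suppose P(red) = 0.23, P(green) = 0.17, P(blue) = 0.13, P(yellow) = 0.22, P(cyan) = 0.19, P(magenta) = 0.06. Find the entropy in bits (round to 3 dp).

2.484 bits

H = −Σ pᵢ log₂ pᵢ.
−0.23·log₂(0.23) = 0.4877
−0.17·log₂(0.17) = 0.4346
−0.13·log₂(0.13) = 0.3826
−0.22·log₂(0.22) = 0.4806
−0.19·log₂(0.19) = 0.4552
−0.06·log₂(0.06) = 0.2435
Sum ≈ 2.4842 → 2.484 bits.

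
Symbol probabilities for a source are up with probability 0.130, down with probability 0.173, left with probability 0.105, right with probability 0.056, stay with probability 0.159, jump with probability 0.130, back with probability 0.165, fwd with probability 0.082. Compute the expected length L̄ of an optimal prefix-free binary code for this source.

Repeatedly combine the two least-probable nodes; the expected code length is the sum of the merged weights.
merge 7/125 + 41/500 → 69/500
merge 21/200 + 13/100 → 47/200
merge 13/100 + 69/500 → 67/250
merge 159/1000 + 33/200 → 81/250
merge 173/1000 + 47/200 → 51/125
merge 67/250 + 81/250 → 74/125
merge 51/125 + 74/125 → 1
L = 69/500 + 47/200 + 67/250 + 81/250 + 51/125 + 74/125 + 1 = 593/200 = 2.965 bits/symbol.

2.965 bits/symbol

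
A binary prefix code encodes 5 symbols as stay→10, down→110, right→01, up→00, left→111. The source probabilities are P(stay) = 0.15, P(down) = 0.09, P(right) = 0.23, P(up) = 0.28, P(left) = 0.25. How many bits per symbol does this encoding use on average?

L̄ = Σ pᵢ·ℓᵢ = 0.15·2 + 0.09·3 + 0.23·2 + 0.28·2 + 0.25·3 = 2.34 bits/symbol.

2.34 bits/symbol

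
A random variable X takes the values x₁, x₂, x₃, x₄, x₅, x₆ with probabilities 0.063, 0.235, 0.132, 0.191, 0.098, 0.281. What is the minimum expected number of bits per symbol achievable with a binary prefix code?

Repeatedly combine the two least-probable nodes; the expected code length is the sum of the merged weights.
merge 63/1000 + 49/500 → 161/1000
merge 33/250 + 161/1000 → 293/1000
merge 191/1000 + 47/200 → 213/500
merge 281/1000 + 293/1000 → 287/500
merge 213/500 + 287/500 → 1
L = 161/1000 + 293/1000 + 213/500 + 287/500 + 1 = 1227/500 = 2.454 bits/symbol.

2.454 bits/symbol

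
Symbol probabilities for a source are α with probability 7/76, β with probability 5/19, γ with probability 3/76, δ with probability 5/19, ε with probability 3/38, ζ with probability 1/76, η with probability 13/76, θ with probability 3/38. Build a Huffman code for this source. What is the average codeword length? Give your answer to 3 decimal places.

Repeatedly combine the two least-probable nodes; the expected code length is the sum of the merged weights.
merge 1/76 + 3/76 → 1/19
merge 1/19 + 3/38 → 5/38
merge 3/38 + 7/76 → 13/76
merge 5/38 + 13/76 → 23/76
merge 13/76 + 5/19 → 33/76
merge 5/19 + 23/76 → 43/76
merge 33/76 + 43/76 → 1
L = 1/19 + 5/38 + 13/76 + 23/76 + 33/76 + 43/76 + 1 = 101/38 ≈ 2.658 bits/symbol.

2.658 bits/symbol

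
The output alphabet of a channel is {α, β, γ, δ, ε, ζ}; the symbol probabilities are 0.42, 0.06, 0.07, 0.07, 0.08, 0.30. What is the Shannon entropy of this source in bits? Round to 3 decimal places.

H = −Σ pᵢ log₂ pᵢ.
−0.42·log₂(0.42) = 0.5256
−0.06·log₂(0.06) = 0.2435
−0.07·log₂(0.07) = 0.2686
−0.07·log₂(0.07) = 0.2686
−0.08·log₂(0.08) = 0.2915
−0.30·log₂(0.30) = 0.5211
Sum ≈ 2.1189 → 2.119 bits.

2.119 bits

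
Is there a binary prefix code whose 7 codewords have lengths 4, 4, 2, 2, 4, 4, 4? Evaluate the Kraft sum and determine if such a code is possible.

0.8125; yes

With common denominator 2^4 = 16: Σ 2^(−ℓᵢ) = 1/16 + 1/16 + 4/16 + 4/16 + 1/16 + 1/16 + 1/16 = 13/16 = 0.8125.
Kraft's inequality requires Σ ≤ 1; here Σ = 0.8125 ≤ 1, so such a prefix code exists.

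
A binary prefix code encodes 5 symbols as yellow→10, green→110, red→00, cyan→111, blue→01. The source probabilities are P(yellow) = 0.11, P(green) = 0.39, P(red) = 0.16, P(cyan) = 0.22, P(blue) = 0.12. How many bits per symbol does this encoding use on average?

L̄ = Σ pᵢ·ℓᵢ = 0.11·2 + 0.39·3 + 0.16·2 + 0.22·3 + 0.12·2 = 2.61 bits/symbol.

2.61 bits/symbol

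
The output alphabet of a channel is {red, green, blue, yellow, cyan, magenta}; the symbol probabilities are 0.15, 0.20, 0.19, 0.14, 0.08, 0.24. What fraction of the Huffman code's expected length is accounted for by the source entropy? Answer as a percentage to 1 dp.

98.2%

Entropy H = −Σ p log₂ p ≈ 2.5129 bits.
Huffman merges: 2/25+7/50→11/50; 3/20+19/100→17/50; 1/5+11/50→21/50; 6/25+17/50→29/50; 21/50+29/50→1. L = 64/25 ≈ 2.5600.
Efficiency = H/L = 2.5129/2.5600 = 98.2%.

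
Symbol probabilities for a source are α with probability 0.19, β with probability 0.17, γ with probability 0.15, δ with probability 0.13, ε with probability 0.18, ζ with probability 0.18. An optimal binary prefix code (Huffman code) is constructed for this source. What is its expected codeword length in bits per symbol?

Repeatedly combine the two least-probable nodes; the expected code length is the sum of the merged weights.
merge 13/100 + 3/20 → 7/25
merge 17/100 + 9/50 → 7/20
merge 9/50 + 19/100 → 37/100
merge 7/25 + 7/20 → 63/100
merge 37/100 + 63/100 → 1
L = 7/25 + 7/20 + 37/100 + 63/100 + 1 = 263/100 = 2.63 bits/symbol.

2.63 bits/symbol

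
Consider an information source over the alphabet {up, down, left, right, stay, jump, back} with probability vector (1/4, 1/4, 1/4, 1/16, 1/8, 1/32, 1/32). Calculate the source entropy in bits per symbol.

2.4375 bits

Each probability is a power of 1/2, so log₂(1/p) is an integer.
H = Σ p·log₂(1/p) = 1/4·2 + 1/4·2 + 1/4·2 + 1/16·4 + 1/8·3 + 1/32·5 + 1/32·5 = 2.4375 bits.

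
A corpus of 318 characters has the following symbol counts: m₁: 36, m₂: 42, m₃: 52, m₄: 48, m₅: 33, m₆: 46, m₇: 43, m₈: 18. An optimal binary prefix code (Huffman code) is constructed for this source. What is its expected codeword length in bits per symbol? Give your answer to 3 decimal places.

2.997 bits/symbol

Probabilities are the counts divided by 318.
Repeatedly combine the two least-probable nodes; the expected code length is the sum of the merged weights.
merge 3/53 + 11/106 → 17/106
merge 6/53 + 7/53 → 13/53
merge 43/318 + 23/159 → 89/318
merge 8/53 + 17/106 → 33/106
merge 26/159 + 13/53 → 65/159
merge 89/318 + 33/106 → 94/159
merge 65/159 + 94/159 → 1
L = 17/106 + 13/53 + 89/318 + 33/106 + 65/159 + 94/159 + 1 = 953/318 ≈ 2.997 bits/symbol.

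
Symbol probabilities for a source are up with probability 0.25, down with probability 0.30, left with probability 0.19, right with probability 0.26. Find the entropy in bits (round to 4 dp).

1.9816 bits

H = −Σ pᵢ log₂ pᵢ.
−0.25·log₂(0.25) = 0.5000
−0.30·log₂(0.30) = 0.5211
−0.19·log₂(0.19) = 0.4552
−0.26·log₂(0.26) = 0.5053
Sum ≈ 1.9816 → 1.9816 bits.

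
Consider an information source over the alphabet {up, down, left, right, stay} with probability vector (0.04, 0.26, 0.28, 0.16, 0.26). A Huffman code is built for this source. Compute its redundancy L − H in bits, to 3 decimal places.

0.066 bits

Entropy H = −Σ p log₂ p ≈ 2.1336 bits.
Huffman merges: 1/25+4/25→1/5; 1/5+13/50→23/50; 13/50+7/25→27/50; 23/50+27/50→1. L = 11/5 ≈ 2.2000.
L − H = 2.2000 − 2.1336 = 0.066 bits.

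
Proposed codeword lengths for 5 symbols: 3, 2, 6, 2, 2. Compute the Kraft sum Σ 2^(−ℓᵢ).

0.890625

With common denominator 2^6 = 64: Σ 2^(−ℓᵢ) = 8/64 + 16/64 + 1/64 + 16/64 + 16/64 = 57/64 = 0.890625.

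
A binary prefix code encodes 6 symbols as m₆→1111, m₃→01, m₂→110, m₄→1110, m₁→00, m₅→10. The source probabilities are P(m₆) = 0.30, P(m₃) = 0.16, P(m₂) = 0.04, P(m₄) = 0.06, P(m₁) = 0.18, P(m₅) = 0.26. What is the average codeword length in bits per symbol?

2.76 bits/symbol

L̄ = Σ pᵢ·ℓᵢ = 0.30·4 + 0.16·2 + 0.04·3 + 0.06·4 + 0.18·2 + 0.26·2 = 2.76 bits/symbol.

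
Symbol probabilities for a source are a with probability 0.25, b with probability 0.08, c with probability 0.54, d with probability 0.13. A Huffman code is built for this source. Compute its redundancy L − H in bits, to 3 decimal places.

Entropy H = −Σ p log₂ p ≈ 1.6542 bits.
Huffman merges: 2/25+13/100→21/100; 21/100+1/4→23/50; 23/50+27/50→1. L = 167/100 ≈ 1.6700.
L − H = 1.6700 − 1.6542 = 0.016 bits.

0.016 bits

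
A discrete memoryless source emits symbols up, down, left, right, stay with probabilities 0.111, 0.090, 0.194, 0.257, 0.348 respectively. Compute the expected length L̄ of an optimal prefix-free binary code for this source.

2.201 bits/symbol

Repeatedly combine the two least-probable nodes; the expected code length is the sum of the merged weights.
merge 9/100 + 111/1000 → 201/1000
merge 97/500 + 201/1000 → 79/200
merge 257/1000 + 87/250 → 121/200
merge 79/200 + 121/200 → 1
L = 201/1000 + 79/200 + 121/200 + 1 = 2201/1000 = 2.201 bits/symbol.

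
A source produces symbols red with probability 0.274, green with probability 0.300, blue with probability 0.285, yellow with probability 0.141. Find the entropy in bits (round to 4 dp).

1.9475 bits

H = −Σ pᵢ log₂ pᵢ.
−0.274·log₂(0.274) = 0.5118
−0.300·log₂(0.300) = 0.5211
−0.285·log₂(0.285) = 0.5161
−0.141·log₂(0.141) = 0.3985
Sum ≈ 1.9475 → 1.9475 bits.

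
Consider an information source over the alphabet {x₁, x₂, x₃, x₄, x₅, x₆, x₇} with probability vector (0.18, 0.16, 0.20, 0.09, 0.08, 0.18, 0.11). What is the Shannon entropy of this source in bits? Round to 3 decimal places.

H = −Σ pᵢ log₂ pᵢ.
−0.18·log₂(0.18) = 0.4453
−0.16·log₂(0.16) = 0.4230
−0.20·log₂(0.20) = 0.4644
−0.09·log₂(0.09) = 0.3127
−0.08·log₂(0.08) = 0.2915
−0.18·log₂(0.18) = 0.4453
−0.11·log₂(0.11) = 0.3503
Sum ≈ 2.7325 → 2.732 bits.

2.732 bits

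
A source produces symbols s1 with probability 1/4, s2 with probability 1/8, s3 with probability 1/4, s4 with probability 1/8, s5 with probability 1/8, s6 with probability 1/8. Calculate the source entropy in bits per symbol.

2.5 bits

Each probability is a power of 1/2, so log₂(1/p) is an integer.
H = Σ p·log₂(1/p) = 1/4·2 + 1/8·3 + 1/4·2 + 1/8·3 + 1/8·3 + 1/8·3 = 2.5 bits.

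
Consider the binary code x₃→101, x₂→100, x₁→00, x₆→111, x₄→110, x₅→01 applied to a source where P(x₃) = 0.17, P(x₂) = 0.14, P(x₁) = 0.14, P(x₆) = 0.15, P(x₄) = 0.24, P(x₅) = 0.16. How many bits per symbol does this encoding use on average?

2.7 bits/symbol

L̄ = Σ pᵢ·ℓᵢ = 0.17·3 + 0.14·3 + 0.14·2 + 0.15·3 + 0.24·3 + 0.16·2 = 2.7 bits/symbol.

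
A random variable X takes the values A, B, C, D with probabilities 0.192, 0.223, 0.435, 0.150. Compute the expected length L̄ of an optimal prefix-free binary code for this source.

Repeatedly combine the two least-probable nodes; the expected code length is the sum of the merged weights.
merge 3/20 + 24/125 → 171/500
merge 223/1000 + 171/500 → 113/200
merge 87/200 + 113/200 → 1
L = 171/500 + 113/200 + 1 = 1907/1000 = 1.907 bits/symbol.

1.907 bits/symbol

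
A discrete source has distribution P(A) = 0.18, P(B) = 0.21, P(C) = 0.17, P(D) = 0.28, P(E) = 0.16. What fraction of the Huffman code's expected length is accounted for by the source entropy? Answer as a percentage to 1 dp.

98.3%

Entropy H = −Σ p log₂ p ≈ 2.2900 bits.
Huffman merges: 4/25+17/100→33/100; 9/50+21/100→39/100; 7/25+33/100→61/100; 39/100+61/100→1. L = 233/100 ≈ 2.3300.
Efficiency = H/L = 2.2900/2.3300 = 98.3%.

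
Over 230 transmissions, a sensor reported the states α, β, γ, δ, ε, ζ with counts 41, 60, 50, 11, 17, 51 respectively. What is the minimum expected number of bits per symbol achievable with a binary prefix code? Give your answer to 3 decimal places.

Probabilities are the counts divided by 230.
Repeatedly combine the two least-probable nodes; the expected code length is the sum of the merged weights.
merge 11/230 + 17/230 → 14/115
merge 14/115 + 41/230 → 3/10
merge 5/23 + 51/230 → 101/230
merge 6/23 + 3/10 → 129/230
merge 101/230 + 129/230 → 1
L = 14/115 + 3/10 + 101/230 + 129/230 + 1 = 557/230 ≈ 2.422 bits/symbol.

2.422 bits/symbol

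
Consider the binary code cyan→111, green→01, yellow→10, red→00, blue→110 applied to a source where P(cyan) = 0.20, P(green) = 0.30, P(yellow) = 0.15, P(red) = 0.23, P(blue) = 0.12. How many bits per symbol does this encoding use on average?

2.32 bits/symbol

L̄ = Σ pᵢ·ℓᵢ = 0.20·3 + 0.30·2 + 0.15·2 + 0.23·2 + 0.12·3 = 2.32 bits/symbol.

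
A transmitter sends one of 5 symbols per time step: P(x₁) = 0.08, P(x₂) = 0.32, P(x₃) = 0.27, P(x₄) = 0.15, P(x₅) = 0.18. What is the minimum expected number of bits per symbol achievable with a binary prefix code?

2.23 bits/symbol

Repeatedly combine the two least-probable nodes; the expected code length is the sum of the merged weights.
merge 2/25 + 3/20 → 23/100
merge 9/50 + 23/100 → 41/100
merge 27/100 + 8/25 → 59/100
merge 41/100 + 59/100 → 1
L = 23/100 + 41/100 + 59/100 + 1 = 223/100 = 2.23 bits/symbol.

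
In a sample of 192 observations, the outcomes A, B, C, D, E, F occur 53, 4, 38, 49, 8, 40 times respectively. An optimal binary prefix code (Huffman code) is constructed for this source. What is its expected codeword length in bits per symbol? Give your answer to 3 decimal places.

Probabilities are the counts divided by 192.
Repeatedly combine the two least-probable nodes; the expected code length is the sum of the merged weights.
merge 1/48 + 1/24 → 1/16
merge 1/16 + 19/96 → 25/96
merge 5/24 + 49/192 → 89/192
merge 25/96 + 53/192 → 103/192
merge 89/192 + 103/192 → 1
L = 1/16 + 25/96 + 89/192 + 103/192 + 1 = 223/96 ≈ 2.323 bits/symbol.

2.323 bits/symbol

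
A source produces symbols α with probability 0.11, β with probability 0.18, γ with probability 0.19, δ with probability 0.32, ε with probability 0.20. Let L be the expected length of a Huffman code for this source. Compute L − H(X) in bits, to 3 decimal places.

Entropy H = −Σ p log₂ p ≈ 2.2412 bits.
Huffman merges: 11/100+9/50→29/100; 19/100+1/5→39/100; 29/100+8/25→61/100; 39/100+61/100→1. L = 229/100 ≈ 2.2900.
L − H = 2.2900 − 2.2412 = 0.049 bits.

0.049 bits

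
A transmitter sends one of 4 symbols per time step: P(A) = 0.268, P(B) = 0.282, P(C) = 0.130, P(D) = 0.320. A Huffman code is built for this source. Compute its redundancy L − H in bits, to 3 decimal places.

0.067 bits

Entropy H = −Σ p log₂ p ≈ 1.9328 bits.
Huffman merges: 13/100+67/250→199/500; 141/500+8/25→301/500; 199/500+301/500→1. L = 2 ≈ 2.0000.
L − H = 2.0000 − 1.9328 = 0.067 bits.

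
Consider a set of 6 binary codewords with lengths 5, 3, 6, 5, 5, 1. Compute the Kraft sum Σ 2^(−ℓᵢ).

With common denominator 2^6 = 64: Σ 2^(−ℓᵢ) = 2/64 + 8/64 + 1/64 + 2/64 + 2/64 + 32/64 = 47/64 = 0.734375.

0.734375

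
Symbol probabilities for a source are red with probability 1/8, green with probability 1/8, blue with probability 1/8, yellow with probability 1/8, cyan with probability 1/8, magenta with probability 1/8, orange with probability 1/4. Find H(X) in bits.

Each probability is a power of 1/2, so log₂(1/p) is an integer.
H = Σ p·log₂(1/p) = 1/8·3 + 1/8·3 + 1/8·3 + 1/8·3 + 1/8·3 + 1/8·3 + 1/4·2 = 2.75 bits.

2.75 bits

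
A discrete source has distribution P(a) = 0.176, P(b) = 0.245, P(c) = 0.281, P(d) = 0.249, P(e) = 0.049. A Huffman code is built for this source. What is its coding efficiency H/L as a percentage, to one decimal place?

97.3%

Entropy H = −Σ p log₂ p ≈ 2.1655 bits.
Huffman merges: 49/1000+22/125→9/40; 9/40+49/200→47/100; 249/1000+281/1000→53/100; 47/100+53/100→1. L = 89/40 ≈ 2.2250.
Efficiency = H/L = 2.1655/2.2250 = 97.3%.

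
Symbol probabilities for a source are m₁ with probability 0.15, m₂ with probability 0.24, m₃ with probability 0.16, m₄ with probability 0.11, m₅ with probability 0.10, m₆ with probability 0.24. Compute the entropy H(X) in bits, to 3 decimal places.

H = −Σ pᵢ log₂ pᵢ.
−0.15·log₂(0.15) = 0.4105
−0.24·log₂(0.24) = 0.4941
−0.16·log₂(0.16) = 0.4230
−0.11·log₂(0.11) = 0.3503
−0.10·log₂(0.10) = 0.3322
−0.24·log₂(0.24) = 0.4941
Sum ≈ 2.5043 → 2.504 bits.

2.504 bits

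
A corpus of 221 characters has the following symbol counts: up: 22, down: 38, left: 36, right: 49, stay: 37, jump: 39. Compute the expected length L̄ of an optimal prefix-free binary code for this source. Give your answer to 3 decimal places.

2.602 bits/symbol

Probabilities are the counts divided by 221.
Repeatedly combine the two least-probable nodes; the expected code length is the sum of the merged weights.
merge 22/221 + 36/221 → 58/221
merge 37/221 + 38/221 → 75/221
merge 3/17 + 49/221 → 88/221
merge 58/221 + 75/221 → 133/221
merge 88/221 + 133/221 → 1
L = 58/221 + 75/221 + 88/221 + 133/221 + 1 = 575/221 ≈ 2.602 bits/symbol.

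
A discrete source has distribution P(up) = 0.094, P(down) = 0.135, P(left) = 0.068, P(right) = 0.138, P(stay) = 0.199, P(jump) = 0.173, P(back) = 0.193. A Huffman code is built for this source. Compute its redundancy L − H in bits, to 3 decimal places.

0.042 bits

Entropy H = −Σ p log₂ p ≈ 2.7281 bits.
Huffman merges: 17/250+47/500→81/500; 27/200+69/500→273/1000; 81/500+173/1000→67/200; 193/1000+199/1000→49/125; 273/1000+67/200→76/125; 49/125+76/125→1. L = 277/100 ≈ 2.7700.
L − H = 2.7700 − 2.7281 = 0.042 bits.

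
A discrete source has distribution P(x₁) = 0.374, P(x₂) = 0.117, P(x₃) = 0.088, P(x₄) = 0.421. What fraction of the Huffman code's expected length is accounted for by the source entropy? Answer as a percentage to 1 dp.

Entropy H = −Σ p log₂ p ≈ 1.7268 bits.
Huffman merges: 11/125+117/1000→41/200; 41/200+187/500→579/1000; 421/1000+579/1000→1. L = 223/125 ≈ 1.7840.
Efficiency = H/L = 1.7268/1.7840 = 96.8%.

96.8%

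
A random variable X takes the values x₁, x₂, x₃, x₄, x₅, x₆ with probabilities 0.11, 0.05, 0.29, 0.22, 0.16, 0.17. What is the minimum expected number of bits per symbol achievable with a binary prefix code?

Repeatedly combine the two least-probable nodes; the expected code length is the sum of the merged weights.
merge 1/20 + 11/100 → 4/25
merge 4/25 + 4/25 → 8/25
merge 17/100 + 11/50 → 39/100
merge 29/100 + 8/25 → 61/100
merge 39/100 + 61/100 → 1
L = 4/25 + 8/25 + 39/100 + 61/100 + 1 = 62/25 = 2.48 bits/symbol.

2.48 bits/symbol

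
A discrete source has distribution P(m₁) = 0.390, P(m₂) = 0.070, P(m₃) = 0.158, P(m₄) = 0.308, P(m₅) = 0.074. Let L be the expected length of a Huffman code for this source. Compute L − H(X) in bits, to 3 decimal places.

0.036 bits

Entropy H = −Σ p log₂ p ≈ 2.0202 bits.
Huffman merges: 7/100+37/500→18/125; 18/125+79/500→151/500; 151/500+77/250→61/100; 39/100+61/100→1. L = 257/125 ≈ 2.0560.
L − H = 2.0560 − 2.0202 = 0.036 bits.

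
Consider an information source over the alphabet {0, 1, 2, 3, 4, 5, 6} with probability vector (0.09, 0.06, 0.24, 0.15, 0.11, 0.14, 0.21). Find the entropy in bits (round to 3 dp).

2.681 bits

H = −Σ pᵢ log₂ pᵢ.
−0.09·log₂(0.09) = 0.3127
−0.06·log₂(0.06) = 0.2435
−0.24·log₂(0.24) = 0.4941
−0.15·log₂(0.15) = 0.4105
−0.11·log₂(0.11) = 0.3503
−0.14·log₂(0.14) = 0.3971
−0.21·log₂(0.21) = 0.4728
Sum ≈ 2.6811 → 2.681 bits.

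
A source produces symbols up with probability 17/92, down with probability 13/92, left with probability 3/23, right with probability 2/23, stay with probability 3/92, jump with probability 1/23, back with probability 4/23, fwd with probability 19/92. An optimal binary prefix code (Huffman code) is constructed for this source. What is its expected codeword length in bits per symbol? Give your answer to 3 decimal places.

2.848 bits/symbol

Repeatedly combine the two least-probable nodes; the expected code length is the sum of the merged weights.
merge 3/92 + 1/23 → 7/92
merge 7/92 + 2/23 → 15/92
merge 3/23 + 13/92 → 25/92
merge 15/92 + 4/23 → 31/92
merge 17/92 + 19/92 → 9/23
merge 25/92 + 31/92 → 14/23
merge 9/23 + 14/23 → 1
L = 7/92 + 15/92 + 25/92 + 31/92 + 9/23 + 14/23 + 1 = 131/46 ≈ 2.848 bits/symbol.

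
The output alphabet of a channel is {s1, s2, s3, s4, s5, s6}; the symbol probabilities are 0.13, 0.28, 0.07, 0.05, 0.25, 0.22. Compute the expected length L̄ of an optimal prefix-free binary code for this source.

Repeatedly combine the two least-probable nodes; the expected code length is the sum of the merged weights.
merge 1/20 + 7/100 → 3/25
merge 3/25 + 13/100 → 1/4
merge 11/50 + 1/4 → 47/100
merge 1/4 + 7/25 → 53/100
merge 47/100 + 53/100 → 1
L = 3/25 + 1/4 + 47/100 + 53/100 + 1 = 237/100 = 2.37 bits/symbol.

2.37 bits/symbol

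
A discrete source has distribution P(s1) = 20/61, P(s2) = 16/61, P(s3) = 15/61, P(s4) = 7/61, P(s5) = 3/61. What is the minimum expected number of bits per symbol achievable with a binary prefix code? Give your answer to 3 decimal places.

Repeatedly combine the two least-probable nodes; the expected code length is the sum of the merged weights.
merge 3/61 + 7/61 → 10/61
merge 10/61 + 15/61 → 25/61
merge 16/61 + 20/61 → 36/61
merge 25/61 + 36/61 → 1
L = 10/61 + 25/61 + 36/61 + 1 = 132/61 ≈ 2.164 bits/symbol.

2.164 bits/symbol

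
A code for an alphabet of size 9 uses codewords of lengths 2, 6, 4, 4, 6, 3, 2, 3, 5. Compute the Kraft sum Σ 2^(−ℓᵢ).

0.9375

With common denominator 2^6 = 64: Σ 2^(−ℓᵢ) = 16/64 + 1/64 + 4/64 + 4/64 + 1/64 + 8/64 + 16/64 + 8/64 + 2/64 = 60/64 = 0.9375.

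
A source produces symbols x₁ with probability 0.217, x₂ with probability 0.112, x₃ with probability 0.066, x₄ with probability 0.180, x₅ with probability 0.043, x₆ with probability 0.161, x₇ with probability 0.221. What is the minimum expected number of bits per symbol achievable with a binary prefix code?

2.671 bits/symbol

Repeatedly combine the two least-probable nodes; the expected code length is the sum of the merged weights.
merge 43/1000 + 33/500 → 109/1000
merge 109/1000 + 14/125 → 221/1000
merge 161/1000 + 9/50 → 341/1000
merge 217/1000 + 221/1000 → 219/500
merge 221/1000 + 341/1000 → 281/500
merge 219/500 + 281/500 → 1
L = 109/1000 + 221/1000 + 341/1000 + 219/500 + 281/500 + 1 = 2671/1000 = 2.671 bits/symbol.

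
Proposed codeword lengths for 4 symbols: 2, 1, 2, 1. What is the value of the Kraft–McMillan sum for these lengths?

1.5

With common denominator 2^2 = 4: Σ 2^(−ℓᵢ) = 1/4 + 2/4 + 1/4 + 2/4 = 6/4 = 1.5.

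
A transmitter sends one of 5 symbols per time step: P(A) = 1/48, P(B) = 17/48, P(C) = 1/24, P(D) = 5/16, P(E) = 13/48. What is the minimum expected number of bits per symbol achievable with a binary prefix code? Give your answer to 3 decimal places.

Repeatedly combine the two least-probable nodes; the expected code length is the sum of the merged weights.
merge 1/48 + 1/24 → 1/16
merge 1/16 + 13/48 → 1/3
merge 5/16 + 1/3 → 31/48
merge 17/48 + 31/48 → 1
L = 1/16 + 1/3 + 31/48 + 1 = 49/24 ≈ 2.042 bits/symbol.

2.042 bits/symbol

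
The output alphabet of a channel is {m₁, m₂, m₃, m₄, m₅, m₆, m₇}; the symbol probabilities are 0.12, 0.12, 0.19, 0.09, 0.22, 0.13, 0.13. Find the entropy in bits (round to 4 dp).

2.7479 bits

H = −Σ pᵢ log₂ pᵢ.
−0.12·log₂(0.12) = 0.3671
−0.12·log₂(0.12) = 0.3671
−0.19·log₂(0.19) = 0.4552
−0.09·log₂(0.09) = 0.3127
−0.22·log₂(0.22) = 0.4806
−0.13·log₂(0.13) = 0.3826
−0.13·log₂(0.13) = 0.3826
Sum ≈ 2.7479 → 2.7479 bits.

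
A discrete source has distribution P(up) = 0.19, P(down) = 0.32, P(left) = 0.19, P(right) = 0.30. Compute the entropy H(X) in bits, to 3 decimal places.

1.958 bits

H = −Σ pᵢ log₂ pᵢ.
−0.19·log₂(0.19) = 0.4552
−0.32·log₂(0.32) = 0.5260
−0.19·log₂(0.19) = 0.4552
−0.30·log₂(0.30) = 0.5211
Sum ≈ 1.9576 → 1.958 bits.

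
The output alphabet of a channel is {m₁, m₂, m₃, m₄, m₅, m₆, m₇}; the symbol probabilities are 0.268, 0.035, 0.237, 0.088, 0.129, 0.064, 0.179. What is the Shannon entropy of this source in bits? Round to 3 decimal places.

H = −Σ pᵢ log₂ pᵢ.
−0.268·log₂(0.268) = 0.5091
−0.035·log₂(0.035) = 0.1693
−0.237·log₂(0.237) = 0.4923
−0.088·log₂(0.088) = 0.3086
−0.129·log₂(0.129) = 0.3811
−0.064·log₂(0.064) = 0.2538
−0.179·log₂(0.179) = 0.4443
Sum ≈ 2.5584 → 2.558 bits.

2.558 bits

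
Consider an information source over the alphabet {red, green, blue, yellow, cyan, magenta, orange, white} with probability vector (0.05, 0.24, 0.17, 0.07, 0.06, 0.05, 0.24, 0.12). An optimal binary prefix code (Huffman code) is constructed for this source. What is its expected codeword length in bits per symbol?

Repeatedly combine the two least-probable nodes; the expected code length is the sum of the merged weights.
merge 1/20 + 1/20 → 1/10
merge 3/50 + 7/100 → 13/100
merge 1/10 + 3/25 → 11/50
merge 13/100 + 17/100 → 3/10
merge 11/50 + 6/25 → 23/50
merge 6/25 + 3/10 → 27/50
merge 23/50 + 27/50 → 1
L = 1/10 + 13/100 + 11/50 + 3/10 + 23/50 + 27/50 + 1 = 11/4 = 2.75 bits/symbol.

2.75 bits/symbol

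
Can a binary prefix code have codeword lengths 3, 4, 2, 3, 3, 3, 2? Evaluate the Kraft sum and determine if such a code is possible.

1.0625; no

With common denominator 2^4 = 16: Σ 2^(−ℓᵢ) = 2/16 + 1/16 + 4/16 + 2/16 + 2/16 + 2/16 + 4/16 = 17/16 = 1.0625.
Kraft's inequality requires Σ ≤ 1; here Σ = 1.0625 > 1, so no such prefix code exists.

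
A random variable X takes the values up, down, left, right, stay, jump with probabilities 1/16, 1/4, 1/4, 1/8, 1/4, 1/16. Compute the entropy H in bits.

2.375 bits

Each probability is a power of 1/2, so log₂(1/p) is an integer.
H = Σ p·log₂(1/p) = 1/16·4 + 1/4·2 + 1/4·2 + 1/8·3 + 1/4·2 + 1/16·4 = 2.375 bits.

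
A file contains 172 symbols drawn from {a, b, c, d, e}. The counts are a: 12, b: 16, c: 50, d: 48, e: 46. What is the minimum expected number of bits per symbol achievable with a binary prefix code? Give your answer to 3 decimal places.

Probabilities are the counts divided by 172.
Repeatedly combine the two least-probable nodes; the expected code length is the sum of the merged weights.
merge 3/43 + 4/43 → 7/43
merge 7/43 + 23/86 → 37/86
merge 12/43 + 25/86 → 49/86
merge 37/86 + 49/86 → 1
L = 7/43 + 37/86 + 49/86 + 1 = 93/43 ≈ 2.163 bits/symbol.

2.163 bits/symbol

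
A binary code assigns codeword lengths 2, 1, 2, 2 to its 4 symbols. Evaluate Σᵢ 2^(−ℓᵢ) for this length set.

With common denominator 2^2 = 4: Σ 2^(−ℓᵢ) = 1/4 + 2/4 + 1/4 + 1/4 = 5/4 = 1.25.

1.25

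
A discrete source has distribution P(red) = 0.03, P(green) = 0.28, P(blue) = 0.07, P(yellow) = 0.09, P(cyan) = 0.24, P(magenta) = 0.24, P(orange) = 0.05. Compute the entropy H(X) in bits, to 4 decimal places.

H = −Σ pᵢ log₂ pᵢ.
−0.03·log₂(0.03) = 0.1518
−0.28·log₂(0.28) = 0.5142
−0.07·log₂(0.07) = 0.2686
−0.09·log₂(0.09) = 0.3127
−0.24·log₂(0.24) = 0.4941
−0.24·log₂(0.24) = 0.4941
−0.05·log₂(0.05) = 0.2161
Sum ≈ 2.4516 → 2.4516 bits.

2.4516 bits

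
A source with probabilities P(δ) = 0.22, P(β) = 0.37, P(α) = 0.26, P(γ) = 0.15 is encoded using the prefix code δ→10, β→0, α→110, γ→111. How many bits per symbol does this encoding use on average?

L̄ = Σ pᵢ·ℓᵢ = 0.22·2 + 0.37·1 + 0.26·3 + 0.15·3 = 2.04 bits/symbol.

2.04 bits/symbol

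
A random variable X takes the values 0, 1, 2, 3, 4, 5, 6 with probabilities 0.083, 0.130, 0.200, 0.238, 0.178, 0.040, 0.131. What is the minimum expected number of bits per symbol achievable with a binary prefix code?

2.685 bits/symbol

Repeatedly combine the two least-probable nodes; the expected code length is the sum of the merged weights.
merge 1/25 + 83/1000 → 123/1000
merge 123/1000 + 13/100 → 253/1000
merge 131/1000 + 89/500 → 309/1000
merge 1/5 + 119/500 → 219/500
merge 253/1000 + 309/1000 → 281/500
merge 219/500 + 281/500 → 1
L = 123/1000 + 253/1000 + 309/1000 + 219/500 + 281/500 + 1 = 537/200 = 2.685 bits/symbol.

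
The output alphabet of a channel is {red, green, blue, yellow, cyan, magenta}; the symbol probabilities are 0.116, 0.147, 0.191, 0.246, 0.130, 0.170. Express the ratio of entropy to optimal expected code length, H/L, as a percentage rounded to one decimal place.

99.0%

Entropy H = −Σ p log₂ p ≈ 2.5383 bits.
Huffman merges: 29/250+13/100→123/500; 147/1000+17/100→317/1000; 191/1000+123/500→437/1000; 123/500+317/1000→563/1000; 437/1000+563/1000→1. L = 2563/1000 ≈ 2.5630.
Efficiency = H/L = 2.5383/2.5630 = 99.0%.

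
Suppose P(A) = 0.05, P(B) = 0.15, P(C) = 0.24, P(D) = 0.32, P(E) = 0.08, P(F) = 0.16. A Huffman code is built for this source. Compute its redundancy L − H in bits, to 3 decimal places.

Entropy H = −Σ p log₂ p ≈ 2.3613 bits.
Huffman merges: 1/20+2/25→13/100; 13/100+3/20→7/25; 4/25+6/25→2/5; 7/25+8/25→3/5; 2/5+3/5→1. L = 241/100 ≈ 2.4100.
L − H = 2.4100 − 2.3613 = 0.049 bits.

0.049 bits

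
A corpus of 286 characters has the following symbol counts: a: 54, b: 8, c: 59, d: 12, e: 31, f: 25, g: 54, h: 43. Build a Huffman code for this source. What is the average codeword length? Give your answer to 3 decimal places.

2.832 bits/symbol

Probabilities are the counts divided by 286.
Repeatedly combine the two least-probable nodes; the expected code length is the sum of the merged weights.
merge 4/143 + 6/143 → 10/143
merge 10/143 + 25/286 → 45/286
merge 31/286 + 43/286 → 37/143
merge 45/286 + 27/143 → 9/26
merge 27/143 + 59/286 → 113/286
merge 37/143 + 9/26 → 173/286
merge 113/286 + 173/286 → 1
L = 10/143 + 45/286 + 37/143 + 9/26 + 113/286 + 173/286 + 1 = 405/143 ≈ 2.832 bits/symbol.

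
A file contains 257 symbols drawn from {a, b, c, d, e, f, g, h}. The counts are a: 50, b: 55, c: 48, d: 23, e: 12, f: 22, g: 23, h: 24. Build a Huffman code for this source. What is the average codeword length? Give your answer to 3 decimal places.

2.903 bits/symbol

Probabilities are the counts divided by 257.
Repeatedly combine the two least-probable nodes; the expected code length is the sum of the merged weights.
merge 12/257 + 22/257 → 34/257
merge 23/257 + 23/257 → 46/257
merge 24/257 + 34/257 → 58/257
merge 46/257 + 48/257 → 94/257
merge 50/257 + 55/257 → 105/257
merge 58/257 + 94/257 → 152/257
merge 105/257 + 152/257 → 1
L = 34/257 + 46/257 + 58/257 + 94/257 + 105/257 + 152/257 + 1 = 746/257 ≈ 2.903 bits/symbol.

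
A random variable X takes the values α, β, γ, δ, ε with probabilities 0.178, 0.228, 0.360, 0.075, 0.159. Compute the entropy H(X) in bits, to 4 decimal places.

H = −Σ pᵢ log₂ pᵢ.
−0.178·log₂(0.178) = 0.4432
−0.228·log₂(0.228) = 0.4863
−0.360·log₂(0.360) = 0.5306
−0.075·log₂(0.075) = 0.2803
−0.159·log₂(0.159) = 0.4218
Sum ≈ 2.1622 → 2.1622 bits.

2.1622 bits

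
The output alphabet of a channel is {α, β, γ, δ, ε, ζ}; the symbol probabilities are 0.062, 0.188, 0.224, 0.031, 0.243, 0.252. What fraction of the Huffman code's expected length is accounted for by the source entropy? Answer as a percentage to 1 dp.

Entropy H = −Σ p log₂ p ≈ 2.3379 bits.
Huffman merges: 31/1000+31/500→93/1000; 93/1000+47/250→281/1000; 28/125+243/1000→467/1000; 63/250+281/1000→533/1000; 467/1000+533/1000→1. L = 1187/500 ≈ 2.3740.
Efficiency = H/L = 2.3379/2.3740 = 98.5%.

98.5%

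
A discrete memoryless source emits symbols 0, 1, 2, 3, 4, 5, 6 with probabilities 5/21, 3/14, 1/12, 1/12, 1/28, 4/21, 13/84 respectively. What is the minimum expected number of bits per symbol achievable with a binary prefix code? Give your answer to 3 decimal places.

Repeatedly combine the two least-probable nodes; the expected code length is the sum of the merged weights.
merge 1/28 + 1/12 → 5/42
merge 1/12 + 5/42 → 17/84
merge 13/84 + 4/21 → 29/84
merge 17/84 + 3/14 → 5/12
merge 5/21 + 29/84 → 7/12
merge 5/12 + 7/12 → 1
L = 5/42 + 17/84 + 29/84 + 5/12 + 7/12 + 1 = 8/3 ≈ 2.667 bits/symbol.

2.667 bits/symbol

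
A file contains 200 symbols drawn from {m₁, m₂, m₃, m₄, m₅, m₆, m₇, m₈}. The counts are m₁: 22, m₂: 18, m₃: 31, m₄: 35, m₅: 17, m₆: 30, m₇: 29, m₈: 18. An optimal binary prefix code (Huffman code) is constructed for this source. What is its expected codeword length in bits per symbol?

3 bits/symbol

Probabilities are the counts divided by 200.
Repeatedly combine the two least-probable nodes; the expected code length is the sum of the merged weights.
merge 17/200 + 9/100 → 7/40
merge 9/100 + 11/100 → 1/5
merge 29/200 + 3/20 → 59/200
merge 31/200 + 7/40 → 33/100
merge 7/40 + 1/5 → 3/8
merge 59/200 + 33/100 → 5/8
merge 3/8 + 5/8 → 1
L = 7/40 + 1/5 + 59/200 + 33/100 + 3/8 + 5/8 + 1 = 3 bits/symbol.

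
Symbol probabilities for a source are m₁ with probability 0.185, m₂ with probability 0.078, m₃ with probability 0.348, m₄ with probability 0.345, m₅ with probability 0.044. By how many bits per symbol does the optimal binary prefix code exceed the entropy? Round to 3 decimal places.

Entropy H = −Σ p log₂ p ≈ 1.9954 bits.
Huffman merges: 11/250+39/500→61/500; 61/500+37/200→307/1000; 307/1000+69/200→163/250; 87/250+163/250→1. L = 2081/1000 ≈ 2.0810.
L − H = 2.0810 − 1.9954 = 0.086 bits.

0.086 bits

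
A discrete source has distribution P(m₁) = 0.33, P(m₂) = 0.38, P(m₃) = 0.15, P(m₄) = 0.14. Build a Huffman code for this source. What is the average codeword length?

1.91 bits/symbol

Repeatedly combine the two least-probable nodes; the expected code length is the sum of the merged weights.
merge 7/50 + 3/20 → 29/100
merge 29/100 + 33/100 → 31/50
merge 19/50 + 31/50 → 1
L = 29/100 + 31/50 + 1 = 191/100 = 1.91 bits/symbol.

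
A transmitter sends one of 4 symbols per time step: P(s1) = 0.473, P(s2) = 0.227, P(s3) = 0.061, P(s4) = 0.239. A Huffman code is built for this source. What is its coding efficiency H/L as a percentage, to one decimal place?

Entropy H = −Σ p log₂ p ≈ 1.7361 bits.
Huffman merges: 61/1000+227/1000→36/125; 239/1000+36/125→527/1000; 473/1000+527/1000→1. L = 363/200 ≈ 1.8150.
Efficiency = H/L = 1.7361/1.8150 = 95.7%.

95.7%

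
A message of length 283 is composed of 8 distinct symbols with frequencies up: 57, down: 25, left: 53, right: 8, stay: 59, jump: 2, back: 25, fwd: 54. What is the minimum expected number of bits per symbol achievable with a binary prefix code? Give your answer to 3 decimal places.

2.749 bits/symbol

Probabilities are the counts divided by 283.
Repeatedly combine the two least-probable nodes; the expected code length is the sum of the merged weights.
merge 2/283 + 8/283 → 10/283
merge 10/283 + 25/283 → 35/283
merge 25/283 + 35/283 → 60/283
merge 53/283 + 54/283 → 107/283
merge 57/283 + 59/283 → 116/283
merge 60/283 + 107/283 → 167/283
merge 116/283 + 167/283 → 1
L = 10/283 + 35/283 + 60/283 + 107/283 + 116/283 + 167/283 + 1 = 778/283 ≈ 2.749 bits/symbol.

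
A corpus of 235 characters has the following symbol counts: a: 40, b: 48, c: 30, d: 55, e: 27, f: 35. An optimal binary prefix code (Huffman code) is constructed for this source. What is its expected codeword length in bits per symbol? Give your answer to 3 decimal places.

2.562 bits/symbol

Probabilities are the counts divided by 235.
Repeatedly combine the two least-probable nodes; the expected code length is the sum of the merged weights.
merge 27/235 + 6/47 → 57/235
merge 7/47 + 8/47 → 15/47
merge 48/235 + 11/47 → 103/235
merge 57/235 + 15/47 → 132/235
merge 103/235 + 132/235 → 1
L = 57/235 + 15/47 + 103/235 + 132/235 + 1 = 602/235 ≈ 2.562 bits/symbol.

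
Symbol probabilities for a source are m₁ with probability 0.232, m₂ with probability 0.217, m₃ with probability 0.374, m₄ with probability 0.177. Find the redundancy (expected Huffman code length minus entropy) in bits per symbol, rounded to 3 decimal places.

Entropy H = −Σ p log₂ p ≈ 1.9402 bits.
Huffman merges: 177/1000+217/1000→197/500; 29/125+187/500→303/500; 197/500+303/500→1. L = 2 ≈ 2.0000.
L − H = 2.0000 − 1.9402 = 0.060 bits.

0.060 bits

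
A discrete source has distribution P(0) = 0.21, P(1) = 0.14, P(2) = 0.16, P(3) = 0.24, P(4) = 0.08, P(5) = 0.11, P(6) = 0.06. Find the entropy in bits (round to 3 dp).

2.672 bits

H = −Σ pᵢ log₂ pᵢ.
−0.21·log₂(0.21) = 0.4728
−0.14·log₂(0.14) = 0.3971
−0.16·log₂(0.16) = 0.4230
−0.24·log₂(0.24) = 0.4941
−0.08·log₂(0.08) = 0.2915
−0.11·log₂(0.11) = 0.3503
−0.06·log₂(0.06) = 0.2435
Sum ≈ 2.6724 → 2.672 bits.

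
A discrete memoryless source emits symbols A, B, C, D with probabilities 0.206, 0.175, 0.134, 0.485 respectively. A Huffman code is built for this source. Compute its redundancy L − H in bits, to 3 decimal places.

Entropy H = −Σ p log₂ p ≈ 1.8045 bits.
Huffman merges: 67/500+7/40→309/1000; 103/500+309/1000→103/200; 97/200+103/200→1. L = 228/125 ≈ 1.8240.
L − H = 1.8240 − 1.8045 = 0.020 bits.

0.020 bits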